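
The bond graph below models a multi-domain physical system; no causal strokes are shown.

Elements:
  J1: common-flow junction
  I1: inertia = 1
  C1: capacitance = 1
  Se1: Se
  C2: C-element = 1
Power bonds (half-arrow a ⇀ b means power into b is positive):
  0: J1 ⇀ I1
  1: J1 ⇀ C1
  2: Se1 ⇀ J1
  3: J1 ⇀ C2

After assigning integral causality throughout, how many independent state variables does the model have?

3  (C1, C2, I1 all integral)

#2 stroke at J1  (source Se1 imposes e)
#0 stroke at I1  (I1 integral (f out))
#1 stroke at J1  (1-jn J1 has f-setter on 0)
#3 stroke at J1  (J1 flow already set via bond 0)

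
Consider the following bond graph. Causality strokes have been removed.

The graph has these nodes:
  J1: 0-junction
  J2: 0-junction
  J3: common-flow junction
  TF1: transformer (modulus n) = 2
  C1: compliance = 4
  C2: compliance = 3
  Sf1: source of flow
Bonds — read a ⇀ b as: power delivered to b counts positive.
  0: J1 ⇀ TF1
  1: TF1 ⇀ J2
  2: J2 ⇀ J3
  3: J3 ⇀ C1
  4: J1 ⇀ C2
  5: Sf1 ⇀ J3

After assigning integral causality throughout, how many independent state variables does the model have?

2  (C1, C2 all integral)

b5 stroke at Sf1  (Sf1 fixes flow; stroke at Sf1)
b2 stroke at J3  (common-f at J3 fixed by 5)
b3 stroke at J3  (common-f at J3 fixed by 5)
b1 stroke at J2  (J2: last free bond brings effort in)
b0 stroke at TF1  (TF TF1: opposite of bond 1)
b4 stroke at J1  (closing 0-jn rule on J1)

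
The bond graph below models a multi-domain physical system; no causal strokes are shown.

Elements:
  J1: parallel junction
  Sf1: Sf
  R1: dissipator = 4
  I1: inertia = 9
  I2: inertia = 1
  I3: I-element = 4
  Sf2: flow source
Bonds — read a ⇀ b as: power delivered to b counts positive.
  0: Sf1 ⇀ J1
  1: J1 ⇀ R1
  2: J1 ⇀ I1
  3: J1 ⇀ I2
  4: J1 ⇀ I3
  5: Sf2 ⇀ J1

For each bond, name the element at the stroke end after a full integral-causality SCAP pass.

b0 →Sf1  (Sf1 fixes flow; stroke at Sf1)
b5 →Sf2  (Sf2: flow source, stroke at near end)
b2 →I1  (I1: I, integral causality)
b3 →I2  (I2: I, integral causality)
b4 →I3  (I3 outputs flow p/I3)
b1 →J1  (J1 needs exactly one e-in)

#0 →Sf1
#1 →J1
#2 →I1
#3 →I2
#4 →I3
#5 →Sf2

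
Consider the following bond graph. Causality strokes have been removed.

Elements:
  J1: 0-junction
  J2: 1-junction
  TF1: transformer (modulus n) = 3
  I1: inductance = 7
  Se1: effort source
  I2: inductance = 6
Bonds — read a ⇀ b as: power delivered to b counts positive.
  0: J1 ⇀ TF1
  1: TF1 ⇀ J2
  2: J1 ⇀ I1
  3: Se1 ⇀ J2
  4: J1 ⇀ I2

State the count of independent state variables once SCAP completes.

2  (I1, I2 all integral)

bond 3 stroke→J2  (Se1 fixes effort; stroke away)
bond 1 stroke→TF1  (J2: last free bond brings flow in)
bond 0 stroke→J1  (through TF1, causality passes straight; one stroke at TF1)
bond 2 stroke→I1  (0-jn J1 has e-setter on 0)
bond 4 stroke→I2  (J1 effort already set via bond 0)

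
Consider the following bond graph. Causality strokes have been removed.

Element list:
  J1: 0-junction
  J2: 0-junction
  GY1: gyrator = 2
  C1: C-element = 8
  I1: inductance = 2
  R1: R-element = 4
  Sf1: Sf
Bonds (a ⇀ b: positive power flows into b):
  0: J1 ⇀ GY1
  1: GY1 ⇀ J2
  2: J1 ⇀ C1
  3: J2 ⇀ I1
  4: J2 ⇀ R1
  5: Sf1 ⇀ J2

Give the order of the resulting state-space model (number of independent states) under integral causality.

β5 stroke at Sf1  (Sf1 (Sf) sets flow on bond)
β2 stroke at J1  (prefer integral on C1)
β0 stroke at GY1  (0-jn J1 has e-setter on 2)
β1 stroke at GY1  (through GY1, causality inverts; strokes same side of GY1)
β3 stroke at I1  (I1 outputs flow p/I1)
β4 stroke at J2  (closing 0-jn rule on J2)

2  (C1, I1 all integral)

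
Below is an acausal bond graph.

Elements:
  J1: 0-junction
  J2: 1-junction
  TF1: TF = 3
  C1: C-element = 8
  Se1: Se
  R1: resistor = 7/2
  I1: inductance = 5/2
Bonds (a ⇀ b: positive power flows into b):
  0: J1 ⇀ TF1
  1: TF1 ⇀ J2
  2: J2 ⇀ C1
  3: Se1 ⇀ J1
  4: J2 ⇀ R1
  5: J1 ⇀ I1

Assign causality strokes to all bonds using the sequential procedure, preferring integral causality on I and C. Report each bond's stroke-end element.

b3 →J1  (Se1: effort source, stroke at far end)
b0 →TF1  (common-e at J1 fixed by 3)
b5 →I1  (0-jn J1 has e-setter on 3)
b1 →J2  (TF TF1: opposite of bond 0)
b2 →J2  (C1 integral (e out))
b4 →R1  (closing 1-jn rule on J2)

b0 |TF1
b1 |J2
b2 |J2
b3 |J1
b4 |R1
b5 |I1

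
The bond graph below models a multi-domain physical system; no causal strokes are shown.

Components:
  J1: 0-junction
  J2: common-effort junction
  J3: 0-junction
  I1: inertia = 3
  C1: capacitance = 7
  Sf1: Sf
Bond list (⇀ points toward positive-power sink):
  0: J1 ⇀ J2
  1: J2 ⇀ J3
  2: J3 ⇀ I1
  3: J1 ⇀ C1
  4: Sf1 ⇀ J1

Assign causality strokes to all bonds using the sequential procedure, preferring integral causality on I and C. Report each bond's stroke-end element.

#4 →Sf1  (source Sf1 imposes f)
#2 →I1  (prefer integral on I1)
#1 →J3  (only one effort-in slot at J3)
#0 →J2  (J2 needs exactly one e-in)
#3 →J1  (J1 needs exactly one e-in)

#0 stroke→J2
#1 stroke→J3
#2 stroke→I1
#3 stroke→J1
#4 stroke→Sf1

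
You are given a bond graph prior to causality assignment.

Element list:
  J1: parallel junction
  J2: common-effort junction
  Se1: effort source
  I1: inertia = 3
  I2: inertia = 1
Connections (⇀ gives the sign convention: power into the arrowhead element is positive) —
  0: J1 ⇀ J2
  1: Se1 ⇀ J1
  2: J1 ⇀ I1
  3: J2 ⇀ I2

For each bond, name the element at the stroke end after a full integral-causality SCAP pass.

#1 stroke→J1  (Se1 (Se) sets effort on bond)
#0 stroke→J2  (common-e at J1 fixed by 1)
#2 stroke→I1  (J1 effort already set via bond 1)
#3 stroke→I2  (J2 effort already set via bond 0)

b0 stroke→J2
b1 stroke→J1
b2 stroke→I1
b3 stroke→I2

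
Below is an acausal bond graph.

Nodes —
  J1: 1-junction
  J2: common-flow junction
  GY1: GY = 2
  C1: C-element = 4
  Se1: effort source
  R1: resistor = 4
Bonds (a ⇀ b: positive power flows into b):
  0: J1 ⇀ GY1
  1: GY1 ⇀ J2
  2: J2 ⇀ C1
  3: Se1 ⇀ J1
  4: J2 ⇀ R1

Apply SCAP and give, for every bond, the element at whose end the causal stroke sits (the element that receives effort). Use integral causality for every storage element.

β0 |GY1
β1 |GY1
β2 |J2
β3 |J1
β4 |J2

β3 stroke at J1  (Se1 (Se) sets effort on bond)
β0 stroke at GY1  (only one flow-in slot at J1)
β1 stroke at GY1  (GY GY1: same side as bond 0)
β2 stroke at J2  (J2 flow already set via bond 1)
β4 stroke at J2  (1-jn J2 has f-setter on 1)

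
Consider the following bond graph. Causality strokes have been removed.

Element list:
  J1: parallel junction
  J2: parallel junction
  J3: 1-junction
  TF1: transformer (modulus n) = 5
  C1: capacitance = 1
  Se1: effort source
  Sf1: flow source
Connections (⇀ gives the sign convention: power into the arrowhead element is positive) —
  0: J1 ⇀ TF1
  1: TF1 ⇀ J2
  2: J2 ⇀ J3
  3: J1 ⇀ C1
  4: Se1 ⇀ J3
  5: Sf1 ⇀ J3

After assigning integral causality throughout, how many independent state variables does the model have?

b4 stroke→J3  (Se1 (Se) sets effort on bond)
b5 stroke→Sf1  (Sf1: flow source, stroke at near end)
b2 stroke→J3  (1-jn J3 has f-setter on 5)
b1 stroke→J2  (J2: last free bond brings effort in)
b0 stroke→TF1  (TF TF1: opposite of bond 1)
b3 stroke→J1  (J1 needs exactly one e-in)

1  (C1 all integral)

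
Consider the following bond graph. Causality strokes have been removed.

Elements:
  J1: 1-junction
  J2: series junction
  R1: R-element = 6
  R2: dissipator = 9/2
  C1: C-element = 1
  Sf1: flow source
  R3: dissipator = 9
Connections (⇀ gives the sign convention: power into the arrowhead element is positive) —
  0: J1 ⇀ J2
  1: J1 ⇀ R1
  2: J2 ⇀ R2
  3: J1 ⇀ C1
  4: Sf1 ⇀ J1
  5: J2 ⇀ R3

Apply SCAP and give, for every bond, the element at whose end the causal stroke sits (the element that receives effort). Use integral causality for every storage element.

β0 stroke→J1
β1 stroke→J1
β2 stroke→J2
β3 stroke→J1
β4 stroke→Sf1
β5 stroke→J2

#4 |Sf1  (Sf1 (Sf) sets flow on bond)
#0 |J1  (1-jn J1 has f-setter on 4)
#1 |J1  (J1: bond 4 brought flow, rest push out)
#3 |J1  (1-jn J1 has f-setter on 4)
#2 |J2  (common-f at J2 fixed by 0)
#5 |J2  (J2: bond 0 brought flow, rest push out)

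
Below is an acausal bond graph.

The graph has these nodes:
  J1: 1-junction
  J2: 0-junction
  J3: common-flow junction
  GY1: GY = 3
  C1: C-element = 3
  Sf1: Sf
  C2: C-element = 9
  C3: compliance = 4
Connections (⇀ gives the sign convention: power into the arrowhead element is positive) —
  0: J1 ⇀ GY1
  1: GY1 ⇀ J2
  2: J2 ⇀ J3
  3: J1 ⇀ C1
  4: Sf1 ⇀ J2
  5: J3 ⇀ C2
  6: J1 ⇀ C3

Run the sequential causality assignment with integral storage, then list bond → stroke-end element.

bond 4 |Sf1  (Sf1 fixes flow; stroke at Sf1)
bond 3 |J1  (prefer integral on C1)
bond 5 |J3  (C2: C, integral causality)
bond 2 |J2  (only one flow-in slot at J3)
bond 1 |GY1  (J2: bond 2 brought effort, rest push out)
bond 0 |GY1  (GY GY1: same side as bond 1)
bond 6 |J1  (J1: bond 0 brought flow, rest push out)

b0 |GY1
b1 |GY1
b2 |J2
b3 |J1
b4 |Sf1
b5 |J3
b6 |J1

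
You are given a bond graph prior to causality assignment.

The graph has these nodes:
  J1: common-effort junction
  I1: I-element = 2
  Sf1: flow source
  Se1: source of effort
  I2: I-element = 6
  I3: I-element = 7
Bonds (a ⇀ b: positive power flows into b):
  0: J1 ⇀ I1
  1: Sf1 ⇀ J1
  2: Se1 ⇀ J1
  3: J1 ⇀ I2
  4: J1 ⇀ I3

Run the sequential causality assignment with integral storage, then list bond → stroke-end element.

b0 →I1
b1 →Sf1
b2 →J1
b3 →I2
b4 →I3

bond 1 |Sf1  (Sf1 (Sf) sets flow on bond)
bond 2 |J1  (Se1 fixes effort; stroke away)
bond 0 |I1  (J1 effort already set via bond 2)
bond 3 |I2  (0-jn J1 has e-setter on 2)
bond 4 |I3  (J1 effort already set via bond 2)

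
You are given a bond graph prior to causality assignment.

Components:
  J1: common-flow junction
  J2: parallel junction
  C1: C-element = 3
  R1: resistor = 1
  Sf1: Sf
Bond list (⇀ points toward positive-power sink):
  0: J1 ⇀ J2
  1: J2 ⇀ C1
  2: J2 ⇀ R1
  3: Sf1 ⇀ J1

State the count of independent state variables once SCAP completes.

bond 3 |Sf1  (Sf1: flow source, stroke at near end)
bond 0 |J1  (J1 flow already set via bond 3)
bond 1 |J2  (C1 outputs effort q/C1)
bond 2 |R1  (common-e at J2 fixed by 1)

1  (C1 all integral)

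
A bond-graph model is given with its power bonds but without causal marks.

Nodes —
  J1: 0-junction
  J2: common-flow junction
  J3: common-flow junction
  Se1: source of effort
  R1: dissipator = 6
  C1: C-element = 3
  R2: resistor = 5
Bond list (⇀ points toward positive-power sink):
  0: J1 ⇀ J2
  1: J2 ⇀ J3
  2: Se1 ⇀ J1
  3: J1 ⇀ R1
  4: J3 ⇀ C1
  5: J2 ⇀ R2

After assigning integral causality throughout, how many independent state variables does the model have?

1  (C1 all integral)

b2 stroke→J1  (Se1 (Se) sets effort on bond)
b0 stroke→J2  (0-jn J1 has e-setter on 2)
b3 stroke→R1  (J1 effort already set via bond 2)
b4 stroke→J3  (C1: C, integral causality)
b1 stroke→J2  (J3: last free bond brings flow in)
b5 stroke→R2  (only one flow-in slot at J2)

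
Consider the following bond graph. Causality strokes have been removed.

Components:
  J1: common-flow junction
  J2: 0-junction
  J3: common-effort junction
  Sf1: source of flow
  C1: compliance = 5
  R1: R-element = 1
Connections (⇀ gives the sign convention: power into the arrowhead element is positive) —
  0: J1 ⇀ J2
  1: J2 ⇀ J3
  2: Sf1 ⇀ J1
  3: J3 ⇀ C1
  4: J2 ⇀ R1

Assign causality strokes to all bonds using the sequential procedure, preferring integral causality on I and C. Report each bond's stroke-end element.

#0 |J1
#1 |J2
#2 |Sf1
#3 |J3
#4 |R1

bond 2 |Sf1  (Sf1: flow source, stroke at near end)
bond 0 |J1  (1-jn J1 has f-setter on 2)
bond 3 |J3  (C1 integral (e out))
bond 1 |J2  (J3 effort already set via bond 3)
bond 4 |R1  (J2 effort already set via bond 1)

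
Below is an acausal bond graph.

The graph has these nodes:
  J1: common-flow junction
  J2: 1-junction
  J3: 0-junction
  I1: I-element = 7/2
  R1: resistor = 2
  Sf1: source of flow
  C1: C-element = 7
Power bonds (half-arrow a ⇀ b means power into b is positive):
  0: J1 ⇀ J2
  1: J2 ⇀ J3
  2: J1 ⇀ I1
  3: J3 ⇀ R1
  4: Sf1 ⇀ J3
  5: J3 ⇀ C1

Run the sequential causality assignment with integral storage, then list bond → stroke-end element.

bond 0 stroke at J1
bond 1 stroke at J2
bond 2 stroke at I1
bond 3 stroke at R1
bond 4 stroke at Sf1
bond 5 stroke at J3

b4 →Sf1  (Sf1: flow source, stroke at near end)
b2 →I1  (I1 outputs flow p/I1)
b0 →J1  (J1 flow already set via bond 2)
b1 →J2  (common-f at J2 fixed by 0)
b5 →J3  (C1: C, integral causality)
b3 →R1  (J3 effort already set via bond 5)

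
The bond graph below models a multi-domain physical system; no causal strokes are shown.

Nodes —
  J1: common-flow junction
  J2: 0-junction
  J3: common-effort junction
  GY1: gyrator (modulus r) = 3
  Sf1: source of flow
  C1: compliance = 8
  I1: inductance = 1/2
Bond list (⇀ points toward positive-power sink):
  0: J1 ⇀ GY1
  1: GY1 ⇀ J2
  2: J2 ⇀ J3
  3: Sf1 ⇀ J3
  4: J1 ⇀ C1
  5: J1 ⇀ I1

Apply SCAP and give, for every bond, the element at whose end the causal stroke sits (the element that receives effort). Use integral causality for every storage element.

bond 3 stroke→Sf1  (Sf1: flow source, stroke at near end)
bond 2 stroke→J3  (J3: last free bond brings effort in)
bond 1 stroke→J2  (J2 needs exactly one e-in)
bond 0 stroke→J1  (through GY1, causality inverts; strokes same side of GY1)
bond 4 stroke→J1  (C1: C, integral causality)
bond 5 stroke→I1  (closing 1-jn rule on J1)

#0 stroke at J1
#1 stroke at J2
#2 stroke at J3
#3 stroke at Sf1
#4 stroke at J1
#5 stroke at I1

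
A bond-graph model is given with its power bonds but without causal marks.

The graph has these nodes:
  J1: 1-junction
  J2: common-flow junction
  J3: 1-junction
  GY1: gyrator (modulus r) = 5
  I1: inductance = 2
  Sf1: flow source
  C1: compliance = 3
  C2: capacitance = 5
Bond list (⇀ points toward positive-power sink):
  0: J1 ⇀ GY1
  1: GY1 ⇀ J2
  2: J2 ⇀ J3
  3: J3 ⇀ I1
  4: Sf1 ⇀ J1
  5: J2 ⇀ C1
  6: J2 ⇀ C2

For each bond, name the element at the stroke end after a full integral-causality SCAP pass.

bond 4 |Sf1  (Sf1 fixes flow; stroke at Sf1)
bond 0 |J1  (common-f at J1 fixed by 4)
bond 1 |J2  (GY GY1: same side as bond 0)
bond 3 |I1  (prefer integral on I1)
bond 2 |J3  (1-jn J3 has f-setter on 3)
bond 5 |J2  (1-jn J2 has f-setter on 2)
bond 6 |J2  (common-f at J2 fixed by 2)

β0 stroke at J1
β1 stroke at J2
β2 stroke at J3
β3 stroke at I1
β4 stroke at Sf1
β5 stroke at J2
β6 stroke at J2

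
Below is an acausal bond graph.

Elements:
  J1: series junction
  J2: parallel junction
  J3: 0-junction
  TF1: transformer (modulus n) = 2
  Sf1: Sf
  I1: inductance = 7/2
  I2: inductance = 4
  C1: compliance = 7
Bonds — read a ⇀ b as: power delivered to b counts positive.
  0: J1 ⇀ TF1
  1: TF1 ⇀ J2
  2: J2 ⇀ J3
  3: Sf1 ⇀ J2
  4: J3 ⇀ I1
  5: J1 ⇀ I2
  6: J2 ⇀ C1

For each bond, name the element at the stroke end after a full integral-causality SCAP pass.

β3 stroke→Sf1  (source Sf1 imposes f)
β4 stroke→I1  (I1 outputs flow p/I1)
β2 stroke→J3  (J3 needs exactly one e-in)
β5 stroke→I2  (I2: I, integral causality)
β0 stroke→J1  (J1: bond 5 brought flow, rest push out)
β1 stroke→TF1  (TF TF1: opposite of bond 0)
β6 stroke→J2  (J2 needs exactly one e-in)

β0 →J1
β1 →TF1
β2 →J3
β3 →Sf1
β4 →I1
β5 →I2
β6 →J2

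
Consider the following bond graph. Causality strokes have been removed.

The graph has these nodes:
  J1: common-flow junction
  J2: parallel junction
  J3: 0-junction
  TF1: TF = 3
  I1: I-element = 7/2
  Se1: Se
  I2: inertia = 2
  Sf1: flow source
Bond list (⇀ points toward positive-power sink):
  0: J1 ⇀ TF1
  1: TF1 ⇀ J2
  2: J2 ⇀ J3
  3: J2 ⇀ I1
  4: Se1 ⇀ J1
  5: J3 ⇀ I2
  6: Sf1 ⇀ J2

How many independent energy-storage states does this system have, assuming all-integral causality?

2  (I1, I2 all integral)

b4 stroke at J1  (Se1 (Se) sets effort on bond)
b6 stroke at Sf1  (Sf1: flow source, stroke at near end)
b0 stroke at TF1  (only one flow-in slot at J1)
b1 stroke at J2  (TF1: transformer flips bond 0)
b2 stroke at J3  (J2 effort already set via bond 1)
b3 stroke at I1  (J2: bond 1 brought effort, rest push out)
b5 stroke at I2  (common-e at J3 fixed by 2)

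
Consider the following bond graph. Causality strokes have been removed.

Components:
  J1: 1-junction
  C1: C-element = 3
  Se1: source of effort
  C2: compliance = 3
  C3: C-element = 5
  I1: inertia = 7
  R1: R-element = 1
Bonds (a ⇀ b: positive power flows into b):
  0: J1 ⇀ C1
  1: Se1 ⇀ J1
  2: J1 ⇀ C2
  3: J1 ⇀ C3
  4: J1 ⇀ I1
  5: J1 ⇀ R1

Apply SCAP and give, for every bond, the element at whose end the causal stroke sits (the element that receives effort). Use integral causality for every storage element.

β1 |J1  (Se1: effort source, stroke at far end)
β0 |J1  (C1 outputs effort q/C1)
β2 |J1  (prefer integral on C2)
β3 |J1  (C3: C, integral causality)
β4 |I1  (I1 integral (f out))
β5 |J1  (common-f at J1 fixed by 4)

β0 →J1
β1 →J1
β2 →J1
β3 →J1
β4 →I1
β5 →J1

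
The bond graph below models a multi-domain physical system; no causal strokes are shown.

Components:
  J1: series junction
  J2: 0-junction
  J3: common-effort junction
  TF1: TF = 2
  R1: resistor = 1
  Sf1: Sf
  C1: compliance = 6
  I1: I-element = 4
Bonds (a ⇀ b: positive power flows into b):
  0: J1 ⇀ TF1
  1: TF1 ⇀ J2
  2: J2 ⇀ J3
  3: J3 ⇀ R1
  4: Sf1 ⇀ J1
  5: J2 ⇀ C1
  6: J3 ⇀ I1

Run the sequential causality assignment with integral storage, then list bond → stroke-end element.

b0 |J1
b1 |TF1
b2 |J3
b3 |R1
b4 |Sf1
b5 |J2
b6 |I1

bond 4 |Sf1  (Sf1 fixes flow; stroke at Sf1)
bond 0 |J1  (common-f at J1 fixed by 4)
bond 1 |TF1  (TF1 one-in-one-out from 0)
bond 5 |J2  (C1 integral (e out))
bond 2 |J3  (J2 effort already set via bond 5)
bond 3 |R1  (J3 effort already set via bond 2)
bond 6 |I1  (common-e at J3 fixed by 2)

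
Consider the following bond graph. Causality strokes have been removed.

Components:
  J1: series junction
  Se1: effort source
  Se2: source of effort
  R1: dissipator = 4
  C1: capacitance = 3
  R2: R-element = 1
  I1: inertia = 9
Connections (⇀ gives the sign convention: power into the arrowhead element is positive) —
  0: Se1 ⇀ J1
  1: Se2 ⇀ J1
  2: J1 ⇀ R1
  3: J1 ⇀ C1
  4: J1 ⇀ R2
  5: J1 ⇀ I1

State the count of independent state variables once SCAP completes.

#0 |J1  (Se1 fixes effort; stroke away)
#1 |J1  (source Se2 imposes e)
#3 |J1  (prefer integral on C1)
#5 |I1  (prefer integral on I1)
#2 |J1  (1-jn J1 has f-setter on 5)
#4 |J1  (J1 flow already set via bond 5)

2  (C1, I1 all integral)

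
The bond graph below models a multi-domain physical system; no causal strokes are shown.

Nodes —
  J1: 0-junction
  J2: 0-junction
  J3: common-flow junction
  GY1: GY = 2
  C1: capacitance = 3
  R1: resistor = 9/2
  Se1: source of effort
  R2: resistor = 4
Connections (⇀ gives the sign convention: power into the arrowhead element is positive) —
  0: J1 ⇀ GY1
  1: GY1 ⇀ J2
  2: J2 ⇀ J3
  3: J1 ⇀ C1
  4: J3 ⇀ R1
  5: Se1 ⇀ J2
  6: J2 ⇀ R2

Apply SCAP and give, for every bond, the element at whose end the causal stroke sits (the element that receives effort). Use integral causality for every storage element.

#0 →GY1
#1 →GY1
#2 →J3
#3 →J1
#4 →R1
#5 →J2
#6 →R2

b5 →J2  (Se1 fixes effort; stroke away)
b1 →GY1  (common-e at J2 fixed by 5)
b2 →J3  (J2: bond 5 brought effort, rest push out)
b6 →R2  (0-jn J2 has e-setter on 5)
b4 →R1  (closing 1-jn rule on J3)
b0 →GY1  (GY1: gyrator matches bond 1)
b3 →J1  (closing 0-jn rule on J1)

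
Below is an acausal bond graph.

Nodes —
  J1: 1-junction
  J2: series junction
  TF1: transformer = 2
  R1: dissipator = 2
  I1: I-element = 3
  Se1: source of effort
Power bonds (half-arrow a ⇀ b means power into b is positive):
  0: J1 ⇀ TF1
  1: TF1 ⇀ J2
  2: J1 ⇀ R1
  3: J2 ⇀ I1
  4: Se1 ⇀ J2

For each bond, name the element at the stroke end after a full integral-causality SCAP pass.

bond 4 stroke→J2  (Se1: effort source, stroke at far end)
bond 3 stroke→I1  (prefer integral on I1)
bond 1 stroke→J2  (1-jn J2 has f-setter on 3)
bond 0 stroke→TF1  (through TF1, causality passes straight; one stroke at TF1)
bond 2 stroke→J1  (J1: bond 0 brought flow, rest push out)

b0 →TF1
b1 →J2
b2 →J1
b3 →I1
b4 →J2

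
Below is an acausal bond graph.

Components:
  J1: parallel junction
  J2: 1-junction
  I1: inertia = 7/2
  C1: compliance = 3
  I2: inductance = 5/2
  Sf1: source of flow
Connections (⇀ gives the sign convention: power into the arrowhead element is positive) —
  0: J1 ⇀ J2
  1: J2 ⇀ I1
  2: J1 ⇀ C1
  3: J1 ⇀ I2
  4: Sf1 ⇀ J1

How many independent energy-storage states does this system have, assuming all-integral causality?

b4 |Sf1  (source Sf1 imposes f)
b1 |I1  (I1 integral (f out))
b0 |J2  (J2: bond 1 brought flow, rest push out)
b2 |J1  (C1 integral (e out))
b3 |I2  (0-jn J1 has e-setter on 2)

3  (C1, I1, I2 all integral)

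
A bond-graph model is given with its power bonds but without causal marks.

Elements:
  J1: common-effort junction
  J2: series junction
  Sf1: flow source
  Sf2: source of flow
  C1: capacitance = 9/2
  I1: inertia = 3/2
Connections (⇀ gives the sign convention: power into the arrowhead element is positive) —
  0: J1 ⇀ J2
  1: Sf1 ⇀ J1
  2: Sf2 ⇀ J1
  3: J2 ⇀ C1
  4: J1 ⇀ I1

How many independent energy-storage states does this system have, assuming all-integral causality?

2  (C1, I1 all integral)

bond 1 stroke→Sf1  (Sf1: flow source, stroke at near end)
bond 2 stroke→Sf2  (Sf2 (Sf) sets flow on bond)
bond 3 stroke→J2  (prefer integral on C1)
bond 0 stroke→J1  (J2 needs exactly one f-in)
bond 4 stroke→I1  (J1 effort already set via bond 0)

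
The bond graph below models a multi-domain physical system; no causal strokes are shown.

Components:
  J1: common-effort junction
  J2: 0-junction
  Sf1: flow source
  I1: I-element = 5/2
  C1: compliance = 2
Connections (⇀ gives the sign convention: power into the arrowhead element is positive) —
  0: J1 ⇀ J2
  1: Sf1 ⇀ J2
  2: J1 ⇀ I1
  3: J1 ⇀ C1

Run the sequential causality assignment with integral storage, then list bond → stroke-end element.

b0 stroke at J2
b1 stroke at Sf1
b2 stroke at I1
b3 stroke at J1

β1 →Sf1  (source Sf1 imposes f)
β0 →J2  (J2: last free bond brings effort in)
β2 →I1  (prefer integral on I1)
β3 →J1  (J1: last free bond brings effort in)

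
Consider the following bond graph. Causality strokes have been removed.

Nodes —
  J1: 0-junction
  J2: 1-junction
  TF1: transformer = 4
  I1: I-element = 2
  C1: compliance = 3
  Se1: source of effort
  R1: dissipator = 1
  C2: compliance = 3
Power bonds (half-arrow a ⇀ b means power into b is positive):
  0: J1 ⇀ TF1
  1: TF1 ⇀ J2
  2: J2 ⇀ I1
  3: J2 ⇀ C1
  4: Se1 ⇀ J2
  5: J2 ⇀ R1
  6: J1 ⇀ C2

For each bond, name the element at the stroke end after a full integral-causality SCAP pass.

b0 stroke→TF1
b1 stroke→J2
b2 stroke→I1
b3 stroke→J2
b4 stroke→J2
b5 stroke→J2
b6 stroke→J1

β4 stroke→J2  (Se1 fixes effort; stroke away)
β2 stroke→I1  (I1: I, integral causality)
β1 stroke→J2  (J2: bond 2 brought flow, rest push out)
β3 stroke→J2  (J2: bond 2 brought flow, rest push out)
β5 stroke→J2  (J2: bond 2 brought flow, rest push out)
β0 stroke→TF1  (through TF1, causality passes straight; one stroke at TF1)
β6 stroke→J1  (only one effort-in slot at J1)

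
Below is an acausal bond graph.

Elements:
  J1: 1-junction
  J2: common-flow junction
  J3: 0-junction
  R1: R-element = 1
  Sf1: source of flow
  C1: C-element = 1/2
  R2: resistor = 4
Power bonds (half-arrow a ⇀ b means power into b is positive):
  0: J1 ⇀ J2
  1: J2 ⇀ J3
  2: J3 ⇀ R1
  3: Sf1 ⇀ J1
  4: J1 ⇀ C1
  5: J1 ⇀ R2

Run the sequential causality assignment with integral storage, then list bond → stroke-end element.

#0 stroke→J1
#1 stroke→J2
#2 stroke→J3
#3 stroke→Sf1
#4 stroke→J1
#5 stroke→J1

β3 |Sf1  (Sf1: flow source, stroke at near end)
β0 |J1  (J1 flow already set via bond 3)
β4 |J1  (J1: bond 3 brought flow, rest push out)
β5 |J1  (common-f at J1 fixed by 3)
β1 |J2  (1-jn J2 has f-setter on 0)
β2 |J3  (J3: last free bond brings effort in)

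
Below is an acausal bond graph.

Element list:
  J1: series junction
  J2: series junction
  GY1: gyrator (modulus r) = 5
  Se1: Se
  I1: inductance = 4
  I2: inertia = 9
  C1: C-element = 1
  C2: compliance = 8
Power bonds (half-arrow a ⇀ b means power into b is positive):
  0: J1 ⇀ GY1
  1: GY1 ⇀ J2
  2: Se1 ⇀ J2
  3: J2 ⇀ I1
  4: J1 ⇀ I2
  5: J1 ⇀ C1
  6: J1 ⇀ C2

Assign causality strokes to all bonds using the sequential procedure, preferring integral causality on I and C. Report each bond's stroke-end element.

b0 |J1
b1 |J2
b2 |J2
b3 |I1
b4 |I2
b5 |J1
b6 |J1

bond 2 stroke at J2  (Se1: effort source, stroke at far end)
bond 3 stroke at I1  (I1: I, integral causality)
bond 1 stroke at J2  (J2 flow already set via bond 3)
bond 0 stroke at J1  (GY1: gyrator matches bond 1)
bond 4 stroke at I2  (I2: I, integral causality)
bond 5 stroke at J1  (1-jn J1 has f-setter on 4)
bond 6 stroke at J1  (common-f at J1 fixed by 4)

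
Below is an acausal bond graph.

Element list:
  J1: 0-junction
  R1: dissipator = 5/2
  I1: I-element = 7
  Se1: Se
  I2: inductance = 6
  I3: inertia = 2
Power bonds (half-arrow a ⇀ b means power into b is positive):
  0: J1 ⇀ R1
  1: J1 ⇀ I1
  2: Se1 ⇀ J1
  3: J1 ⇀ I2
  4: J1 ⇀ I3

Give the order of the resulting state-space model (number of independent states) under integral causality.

3  (I1, I2, I3 all integral)

#2 →J1  (Se1: effort source, stroke at far end)
#0 →R1  (common-e at J1 fixed by 2)
#1 →I1  (0-jn J1 has e-setter on 2)
#3 →I2  (0-jn J1 has e-setter on 2)
#4 →I3  (0-jn J1 has e-setter on 2)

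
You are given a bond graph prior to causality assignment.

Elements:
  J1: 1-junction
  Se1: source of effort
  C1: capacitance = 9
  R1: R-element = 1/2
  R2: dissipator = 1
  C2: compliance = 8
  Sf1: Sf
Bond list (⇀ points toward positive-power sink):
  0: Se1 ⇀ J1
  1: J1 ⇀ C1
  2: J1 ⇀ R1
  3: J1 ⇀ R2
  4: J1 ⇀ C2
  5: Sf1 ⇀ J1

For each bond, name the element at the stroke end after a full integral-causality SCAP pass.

b0 stroke→J1  (Se1: effort source, stroke at far end)
b5 stroke→Sf1  (source Sf1 imposes f)
b1 stroke→J1  (J1 flow already set via bond 5)
b2 stroke→J1  (1-jn J1 has f-setter on 5)
b3 stroke→J1  (J1: bond 5 brought flow, rest push out)
b4 stroke→J1  (J1: bond 5 brought flow, rest push out)

bond 0 stroke→J1
bond 1 stroke→J1
bond 2 stroke→J1
bond 3 stroke→J1
bond 4 stroke→J1
bond 5 stroke→Sf1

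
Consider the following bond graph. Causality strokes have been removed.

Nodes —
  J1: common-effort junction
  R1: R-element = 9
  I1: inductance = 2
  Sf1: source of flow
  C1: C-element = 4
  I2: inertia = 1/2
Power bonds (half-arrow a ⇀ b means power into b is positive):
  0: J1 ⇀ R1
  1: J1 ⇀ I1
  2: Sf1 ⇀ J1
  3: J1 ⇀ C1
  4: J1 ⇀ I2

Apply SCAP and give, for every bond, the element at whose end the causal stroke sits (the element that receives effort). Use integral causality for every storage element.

b0 |R1
b1 |I1
b2 |Sf1
b3 |J1
b4 |I2

#2 stroke→Sf1  (Sf1: flow source, stroke at near end)
#1 stroke→I1  (I1 outputs flow p/I1)
#3 stroke→J1  (C1 outputs effort q/C1)
#0 stroke→R1  (J1 effort already set via bond 3)
#4 stroke→I2  (J1 effort already set via bond 3)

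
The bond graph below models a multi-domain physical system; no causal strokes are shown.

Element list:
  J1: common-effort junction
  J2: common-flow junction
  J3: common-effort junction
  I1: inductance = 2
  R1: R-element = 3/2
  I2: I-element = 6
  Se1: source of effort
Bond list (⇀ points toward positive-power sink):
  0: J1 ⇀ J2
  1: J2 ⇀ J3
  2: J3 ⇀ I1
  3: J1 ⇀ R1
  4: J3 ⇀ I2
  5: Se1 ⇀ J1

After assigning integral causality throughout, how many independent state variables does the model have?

2  (I1, I2 all integral)

β5 stroke→J1  (source Se1 imposes e)
β0 stroke→J2  (common-e at J1 fixed by 5)
β3 stroke→R1  (common-e at J1 fixed by 5)
β1 stroke→J3  (J2 needs exactly one f-in)
β2 stroke→I1  (0-jn J3 has e-setter on 1)
β4 stroke→I2  (J3 effort already set via bond 1)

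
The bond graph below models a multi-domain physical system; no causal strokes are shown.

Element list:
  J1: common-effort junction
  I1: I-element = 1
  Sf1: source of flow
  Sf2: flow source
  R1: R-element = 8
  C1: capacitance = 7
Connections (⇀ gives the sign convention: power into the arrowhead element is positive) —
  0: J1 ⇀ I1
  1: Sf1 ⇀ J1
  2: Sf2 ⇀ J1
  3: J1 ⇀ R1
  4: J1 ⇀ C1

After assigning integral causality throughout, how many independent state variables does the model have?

b1 stroke at Sf1  (Sf1 fixes flow; stroke at Sf1)
b2 stroke at Sf2  (Sf2: flow source, stroke at near end)
b0 stroke at I1  (I1: I, integral causality)
b4 stroke at J1  (prefer integral on C1)
b3 stroke at R1  (J1 effort already set via bond 4)

2  (C1, I1 all integral)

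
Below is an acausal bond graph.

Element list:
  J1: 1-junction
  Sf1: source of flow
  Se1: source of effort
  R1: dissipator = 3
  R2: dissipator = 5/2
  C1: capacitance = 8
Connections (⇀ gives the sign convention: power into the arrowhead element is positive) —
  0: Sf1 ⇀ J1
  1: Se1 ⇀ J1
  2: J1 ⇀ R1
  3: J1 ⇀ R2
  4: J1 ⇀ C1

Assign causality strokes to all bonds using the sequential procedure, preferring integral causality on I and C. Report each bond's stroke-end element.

bond 0 stroke→Sf1
bond 1 stroke→J1
bond 2 stroke→J1
bond 3 stroke→J1
bond 4 stroke→J1

bond 0 stroke→Sf1  (Sf1 fixes flow; stroke at Sf1)
bond 1 stroke→J1  (Se1 fixes effort; stroke away)
bond 2 stroke→J1  (J1 flow already set via bond 0)
bond 3 stroke→J1  (J1 flow already set via bond 0)
bond 4 stroke→J1  (common-f at J1 fixed by 0)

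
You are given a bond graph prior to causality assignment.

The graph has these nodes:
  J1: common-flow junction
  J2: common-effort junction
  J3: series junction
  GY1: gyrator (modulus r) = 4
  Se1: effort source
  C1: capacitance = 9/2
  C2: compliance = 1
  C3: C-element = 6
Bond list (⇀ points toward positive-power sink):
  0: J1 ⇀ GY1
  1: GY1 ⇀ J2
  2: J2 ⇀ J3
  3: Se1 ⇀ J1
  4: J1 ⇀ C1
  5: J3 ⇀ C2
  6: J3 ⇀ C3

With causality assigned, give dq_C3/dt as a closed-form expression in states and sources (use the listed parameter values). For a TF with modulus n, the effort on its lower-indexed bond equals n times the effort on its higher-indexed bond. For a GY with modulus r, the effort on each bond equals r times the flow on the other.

bond 3 |J1  (source Se1 imposes e)
bond 4 |J1  (C1 outputs effort q/C1)
bond 0 |GY1  (only one flow-in slot at J1)
bond 1 |GY1  (GY GY1: same side as bond 0)
bond 2 |J2  (only one effort-in slot at J2)
bond 5 |J3  (J3: bond 2 brought flow, rest push out)
bond 6 |J3  (J3: bond 2 brought flow, rest push out)

dq_C3/dt = E_Se1/4 - q_C1/18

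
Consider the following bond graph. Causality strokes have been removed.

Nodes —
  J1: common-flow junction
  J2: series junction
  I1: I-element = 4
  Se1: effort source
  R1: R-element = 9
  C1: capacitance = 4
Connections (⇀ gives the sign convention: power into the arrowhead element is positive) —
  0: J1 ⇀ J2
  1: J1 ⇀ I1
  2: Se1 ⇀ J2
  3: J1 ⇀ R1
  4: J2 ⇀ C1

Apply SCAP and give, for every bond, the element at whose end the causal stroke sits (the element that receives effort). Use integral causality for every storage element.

β2 stroke→J2  (Se1: effort source, stroke at far end)
β1 stroke→I1  (prefer integral on I1)
β0 stroke→J1  (1-jn J1 has f-setter on 1)
β3 stroke→J1  (common-f at J1 fixed by 1)
β4 stroke→J2  (J2: bond 0 brought flow, rest push out)

β0 →J1
β1 →I1
β2 →J2
β3 →J1
β4 →J2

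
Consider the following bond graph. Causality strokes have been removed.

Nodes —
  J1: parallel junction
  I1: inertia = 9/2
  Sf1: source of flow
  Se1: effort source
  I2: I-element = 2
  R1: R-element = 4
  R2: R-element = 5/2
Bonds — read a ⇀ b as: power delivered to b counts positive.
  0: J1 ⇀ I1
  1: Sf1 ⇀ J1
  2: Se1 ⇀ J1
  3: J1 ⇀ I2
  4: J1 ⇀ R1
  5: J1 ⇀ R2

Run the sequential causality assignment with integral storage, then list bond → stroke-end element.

β1 |Sf1  (Sf1: flow source, stroke at near end)
β2 |J1  (Se1: effort source, stroke at far end)
β0 |I1  (0-jn J1 has e-setter on 2)
β3 |I2  (J1: bond 2 brought effort, rest push out)
β4 |R1  (J1 effort already set via bond 2)
β5 |R2  (common-e at J1 fixed by 2)

b0 |I1
b1 |Sf1
b2 |J1
b3 |I2
b4 |R1
b5 |R2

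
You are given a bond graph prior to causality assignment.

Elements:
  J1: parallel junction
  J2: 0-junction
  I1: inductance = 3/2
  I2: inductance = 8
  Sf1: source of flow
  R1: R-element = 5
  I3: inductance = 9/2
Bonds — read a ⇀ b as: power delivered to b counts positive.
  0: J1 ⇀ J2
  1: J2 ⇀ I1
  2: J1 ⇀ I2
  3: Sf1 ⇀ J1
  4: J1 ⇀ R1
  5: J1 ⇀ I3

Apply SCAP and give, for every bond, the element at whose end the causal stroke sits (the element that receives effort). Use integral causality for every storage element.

b0 →J2
b1 →I1
b2 →I2
b3 →Sf1
b4 →J1
b5 →I3

#3 →Sf1  (Sf1: flow source, stroke at near end)
#1 →I1  (I1 integral (f out))
#0 →J2  (J2 needs exactly one e-in)
#2 →I2  (I2 outputs flow p/I2)
#5 →I3  (I3 outputs flow p/I3)
#4 →J1  (J1 needs exactly one e-in)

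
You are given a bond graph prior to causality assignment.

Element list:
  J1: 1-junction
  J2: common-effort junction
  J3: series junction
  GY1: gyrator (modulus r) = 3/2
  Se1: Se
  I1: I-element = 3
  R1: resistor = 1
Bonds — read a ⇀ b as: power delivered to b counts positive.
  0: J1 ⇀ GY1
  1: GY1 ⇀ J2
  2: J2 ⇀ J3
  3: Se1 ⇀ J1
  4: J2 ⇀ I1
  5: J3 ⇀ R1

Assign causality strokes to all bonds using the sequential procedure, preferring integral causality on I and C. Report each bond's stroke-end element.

b3 stroke→J1  (source Se1 imposes e)
b0 stroke→GY1  (J1: last free bond brings flow in)
b1 stroke→GY1  (GY GY1: same side as bond 0)
b4 stroke→I1  (I1 outputs flow p/I1)
b2 stroke→J2  (closing 0-jn rule on J2)
b5 stroke→J3  (J3: bond 2 brought flow, rest push out)

b0 →GY1
b1 →GY1
b2 →J2
b3 →J1
b4 →I1
b5 →J3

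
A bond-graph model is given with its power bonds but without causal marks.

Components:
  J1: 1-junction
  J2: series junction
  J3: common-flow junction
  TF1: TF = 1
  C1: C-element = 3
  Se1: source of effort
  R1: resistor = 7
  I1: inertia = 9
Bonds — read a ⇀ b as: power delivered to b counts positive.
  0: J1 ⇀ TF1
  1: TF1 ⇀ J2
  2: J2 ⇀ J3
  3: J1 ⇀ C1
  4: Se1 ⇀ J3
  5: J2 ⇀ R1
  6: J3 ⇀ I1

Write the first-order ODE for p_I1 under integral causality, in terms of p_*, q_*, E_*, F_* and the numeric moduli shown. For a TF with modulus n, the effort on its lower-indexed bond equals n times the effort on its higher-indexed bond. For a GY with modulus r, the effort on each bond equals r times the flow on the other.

dp_I1/dt = E_Se1 - 7*p_I1/9 - q_C1/3

#4 →J3  (Se1: effort source, stroke at far end)
#3 →J1  (prefer integral on C1)
#0 →TF1  (J1 needs exactly one f-in)
#1 →J2  (TF1: transformer flips bond 0)
#6 →I1  (I1 outputs flow p/I1)
#2 →J3  (J3: bond 6 brought flow, rest push out)
#5 →J2  (J2 flow already set via bond 2)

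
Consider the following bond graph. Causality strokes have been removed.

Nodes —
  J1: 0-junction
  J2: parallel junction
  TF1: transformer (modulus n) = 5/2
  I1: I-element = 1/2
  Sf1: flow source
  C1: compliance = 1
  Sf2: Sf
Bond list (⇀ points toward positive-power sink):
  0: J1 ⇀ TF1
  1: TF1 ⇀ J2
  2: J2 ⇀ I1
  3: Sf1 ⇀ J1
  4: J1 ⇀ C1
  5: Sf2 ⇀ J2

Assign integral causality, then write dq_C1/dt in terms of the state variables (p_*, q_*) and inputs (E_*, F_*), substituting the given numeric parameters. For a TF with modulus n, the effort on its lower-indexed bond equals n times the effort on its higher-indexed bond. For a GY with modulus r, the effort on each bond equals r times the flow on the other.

dq_C1/dt = F_Sf1 + 2*F_Sf2/5 - 4*p_I1/5

β3 →Sf1  (Sf1 (Sf) sets flow on bond)
β5 →Sf2  (Sf2: flow source, stroke at near end)
β2 →I1  (I1 integral (f out))
β1 →J2  (J2 needs exactly one e-in)
β0 →TF1  (TF TF1: opposite of bond 1)
β4 →J1  (J1 needs exactly one e-in)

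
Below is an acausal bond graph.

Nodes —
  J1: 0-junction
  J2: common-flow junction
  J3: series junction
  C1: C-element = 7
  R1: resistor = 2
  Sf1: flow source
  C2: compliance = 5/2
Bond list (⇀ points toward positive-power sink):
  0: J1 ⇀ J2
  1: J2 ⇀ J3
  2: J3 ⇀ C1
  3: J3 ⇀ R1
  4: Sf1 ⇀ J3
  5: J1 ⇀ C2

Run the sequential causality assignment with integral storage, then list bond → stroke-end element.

β4 |Sf1  (Sf1 (Sf) sets flow on bond)
β1 |J3  (J3 flow already set via bond 4)
β2 |J3  (1-jn J3 has f-setter on 4)
β3 |J3  (J3 flow already set via bond 4)
β0 |J2  (1-jn J2 has f-setter on 1)
β5 |J1  (J1 needs exactly one e-in)

b0 |J2
b1 |J3
b2 |J3
b3 |J3
b4 |Sf1
b5 |J1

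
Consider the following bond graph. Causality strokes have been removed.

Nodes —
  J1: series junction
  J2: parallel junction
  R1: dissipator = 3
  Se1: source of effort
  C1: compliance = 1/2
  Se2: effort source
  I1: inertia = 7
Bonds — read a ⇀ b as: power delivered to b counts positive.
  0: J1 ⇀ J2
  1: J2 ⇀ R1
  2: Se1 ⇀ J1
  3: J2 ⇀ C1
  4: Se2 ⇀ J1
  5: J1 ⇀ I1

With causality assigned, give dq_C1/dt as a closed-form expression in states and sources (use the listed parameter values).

bond 2 stroke at J1  (source Se1 imposes e)
bond 4 stroke at J1  (Se2 fixes effort; stroke away)
bond 3 stroke at J2  (C1 outputs effort q/C1)
bond 0 stroke at J1  (common-e at J2 fixed by 3)
bond 1 stroke at R1  (0-jn J2 has e-setter on 3)
bond 5 stroke at I1  (J1 needs exactly one f-in)

dq_C1/dt = p_I1/7 - 2*q_C1/3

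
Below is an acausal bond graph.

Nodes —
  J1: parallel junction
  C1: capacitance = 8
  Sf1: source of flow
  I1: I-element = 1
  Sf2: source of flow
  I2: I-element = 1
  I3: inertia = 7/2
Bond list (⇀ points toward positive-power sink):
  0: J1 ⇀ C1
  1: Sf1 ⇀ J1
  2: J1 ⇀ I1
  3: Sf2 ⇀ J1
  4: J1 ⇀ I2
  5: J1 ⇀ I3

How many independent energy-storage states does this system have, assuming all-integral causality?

4  (C1, I1, I2, I3 all integral)

β1 →Sf1  (Sf1 fixes flow; stroke at Sf1)
β3 →Sf2  (Sf2 (Sf) sets flow on bond)
β0 →J1  (C1 integral (e out))
β2 →I1  (common-e at J1 fixed by 0)
β4 →I2  (J1 effort already set via bond 0)
β5 →I3  (J1: bond 0 brought effort, rest push out)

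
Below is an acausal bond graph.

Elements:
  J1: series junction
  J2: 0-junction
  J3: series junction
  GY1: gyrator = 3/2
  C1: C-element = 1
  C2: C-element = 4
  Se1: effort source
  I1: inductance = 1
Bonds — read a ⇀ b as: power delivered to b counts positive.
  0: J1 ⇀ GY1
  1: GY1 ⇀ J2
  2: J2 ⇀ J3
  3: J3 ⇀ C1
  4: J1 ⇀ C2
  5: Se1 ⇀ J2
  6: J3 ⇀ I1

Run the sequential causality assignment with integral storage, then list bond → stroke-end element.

#0 stroke at GY1
#1 stroke at GY1
#2 stroke at J3
#3 stroke at J3
#4 stroke at J1
#5 stroke at J2
#6 stroke at I1

β5 stroke→J2  (Se1 (Se) sets effort on bond)
β1 stroke→GY1  (J2 effort already set via bond 5)
β2 stroke→J3  (common-e at J2 fixed by 5)
β0 stroke→GY1  (GY GY1: same side as bond 1)
β4 stroke→J1  (1-jn J1 has f-setter on 0)
β3 stroke→J3  (C1: C, integral causality)
β6 stroke→I1  (closing 1-jn rule on J3)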